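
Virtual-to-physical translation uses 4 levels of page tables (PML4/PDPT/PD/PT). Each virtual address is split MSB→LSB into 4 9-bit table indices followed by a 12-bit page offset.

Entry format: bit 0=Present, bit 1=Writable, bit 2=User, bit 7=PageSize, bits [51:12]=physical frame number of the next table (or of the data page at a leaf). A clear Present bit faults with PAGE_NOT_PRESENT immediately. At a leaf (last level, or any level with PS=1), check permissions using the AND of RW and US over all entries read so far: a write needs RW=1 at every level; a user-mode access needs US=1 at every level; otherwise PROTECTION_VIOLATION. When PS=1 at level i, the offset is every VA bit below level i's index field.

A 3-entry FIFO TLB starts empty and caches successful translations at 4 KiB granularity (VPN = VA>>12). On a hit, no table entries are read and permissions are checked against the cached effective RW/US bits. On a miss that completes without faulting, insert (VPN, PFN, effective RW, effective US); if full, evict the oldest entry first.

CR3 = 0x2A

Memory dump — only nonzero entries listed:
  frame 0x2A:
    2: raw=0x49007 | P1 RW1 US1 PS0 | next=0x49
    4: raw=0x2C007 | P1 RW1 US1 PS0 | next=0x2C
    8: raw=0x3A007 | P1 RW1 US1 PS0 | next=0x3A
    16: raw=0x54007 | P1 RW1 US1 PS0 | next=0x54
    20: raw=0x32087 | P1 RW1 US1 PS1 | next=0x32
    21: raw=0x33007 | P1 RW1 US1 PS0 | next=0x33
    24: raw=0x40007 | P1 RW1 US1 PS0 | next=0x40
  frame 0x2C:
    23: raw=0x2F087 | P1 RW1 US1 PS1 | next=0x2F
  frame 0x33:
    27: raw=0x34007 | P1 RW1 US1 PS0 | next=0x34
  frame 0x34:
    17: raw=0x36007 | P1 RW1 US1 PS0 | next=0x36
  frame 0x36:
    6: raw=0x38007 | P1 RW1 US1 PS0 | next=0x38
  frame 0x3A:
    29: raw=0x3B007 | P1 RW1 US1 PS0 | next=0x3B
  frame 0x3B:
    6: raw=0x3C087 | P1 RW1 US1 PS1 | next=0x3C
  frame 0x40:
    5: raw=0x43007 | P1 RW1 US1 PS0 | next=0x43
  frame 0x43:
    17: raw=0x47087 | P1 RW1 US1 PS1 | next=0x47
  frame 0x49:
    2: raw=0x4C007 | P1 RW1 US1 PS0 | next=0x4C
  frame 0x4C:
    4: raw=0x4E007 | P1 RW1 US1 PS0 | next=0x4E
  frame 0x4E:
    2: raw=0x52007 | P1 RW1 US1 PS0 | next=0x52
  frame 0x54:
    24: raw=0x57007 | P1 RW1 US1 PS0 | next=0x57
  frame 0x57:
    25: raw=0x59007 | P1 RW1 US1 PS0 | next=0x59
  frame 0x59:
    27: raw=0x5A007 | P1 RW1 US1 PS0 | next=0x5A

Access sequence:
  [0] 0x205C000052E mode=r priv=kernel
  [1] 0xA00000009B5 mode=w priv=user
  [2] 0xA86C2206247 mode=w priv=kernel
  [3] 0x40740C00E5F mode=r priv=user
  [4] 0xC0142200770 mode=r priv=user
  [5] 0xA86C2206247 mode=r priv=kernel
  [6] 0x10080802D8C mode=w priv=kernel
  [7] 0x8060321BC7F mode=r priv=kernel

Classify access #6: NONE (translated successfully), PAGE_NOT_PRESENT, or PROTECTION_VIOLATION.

Trace:
#0 VA=0x205C000052E (r,kernel):
  L0 @0x2A[4] → 0x2C007  P=1,RW=1,US=1,PS=0
  L1 @0x2C[23] → 0x2F087  P=1,RW=1,US=1,PS=1
  → PA=0x2F52E (huge @L1)  (2 entries read)
#1 VA=0xA00000009B5 (w,user):
  L0 @0x2A[20] → 0x32087  P=1,RW=1,US=1,PS=1
  → PA=0x329B5 (huge @L0)  (1 entries read)
#2 VA=0xA86C2206247 (w,kernel):
  L0 @0x2A[21] → 0x33007  P=1,RW=1,US=1,PS=0
  L1 @0x33[27] → 0x34007  P=1,RW=1,US=1,PS=0
  L2 @0x34[17] → 0x36007  P=1,RW=1,US=1,PS=0
  L3 @0x36[6] → 0x38007  P=1,RW=1,US=1,PS=0
  → PA=0x38247  (4 entries read)
#3 VA=0x40740C00E5F (r,user):
  L0 @0x2A[8] → 0x3A007  P=1,RW=1,US=1,PS=0
  L1 @0x3A[29] → 0x3B007  P=1,RW=1,US=1,PS=0
  L2 @0x3B[6] → 0x3C087  P=1,RW=1,US=1,PS=1
  → PA=0x3CE5F (huge @L2)  (3 entries read)
#4 VA=0xC0142200770 (r,user):
  L0 @0x2A[24] → 0x40007  P=1,RW=1,US=1,PS=0
  L1 @0x40[5] → 0x43007  P=1,RW=1,US=1,PS=0
  L2 @0x43[17] → 0x47087  P=1,RW=1,US=1,PS=1
  → PA=0x47770 (huge @L2)  (3 entries read)
#5 VA=0xA86C2206247 (r,kernel):
  TLB hit vpn=0xA86C2206 → PA=0x38247
#6 VA=0x10080802D8C (w,kernel):
  L0 @0x2A[2] → 0x49007  P=1,RW=1,US=1,PS=0
  L1 @0x49[2] → 0x4C007  P=1,RW=1,US=1,PS=0
  L2 @0x4C[4] → 0x4E007  P=1,RW=1,US=1,PS=0
  L3 @0x4E[2] → 0x52007  P=1,RW=1,US=1,PS=0
  → PA=0x52D8C  (4 entries read)
#7 VA=0x8060321BC7F (r,kernel):
  L0 @0x2A[16] → 0x54007  P=1,RW=1,US=1,PS=0
  L1 @0x54[24] → 0x57007  P=1,RW=1,US=1,PS=0
  L2 @0x57[25] → 0x59007  P=1,RW=1,US=1,PS=0
  L3 @0x59[27] → 0x5A007  P=1,RW=1,US=1,PS=0
  → PA=0x5AC7F  (4 entries read)

Access #6 fault: NONE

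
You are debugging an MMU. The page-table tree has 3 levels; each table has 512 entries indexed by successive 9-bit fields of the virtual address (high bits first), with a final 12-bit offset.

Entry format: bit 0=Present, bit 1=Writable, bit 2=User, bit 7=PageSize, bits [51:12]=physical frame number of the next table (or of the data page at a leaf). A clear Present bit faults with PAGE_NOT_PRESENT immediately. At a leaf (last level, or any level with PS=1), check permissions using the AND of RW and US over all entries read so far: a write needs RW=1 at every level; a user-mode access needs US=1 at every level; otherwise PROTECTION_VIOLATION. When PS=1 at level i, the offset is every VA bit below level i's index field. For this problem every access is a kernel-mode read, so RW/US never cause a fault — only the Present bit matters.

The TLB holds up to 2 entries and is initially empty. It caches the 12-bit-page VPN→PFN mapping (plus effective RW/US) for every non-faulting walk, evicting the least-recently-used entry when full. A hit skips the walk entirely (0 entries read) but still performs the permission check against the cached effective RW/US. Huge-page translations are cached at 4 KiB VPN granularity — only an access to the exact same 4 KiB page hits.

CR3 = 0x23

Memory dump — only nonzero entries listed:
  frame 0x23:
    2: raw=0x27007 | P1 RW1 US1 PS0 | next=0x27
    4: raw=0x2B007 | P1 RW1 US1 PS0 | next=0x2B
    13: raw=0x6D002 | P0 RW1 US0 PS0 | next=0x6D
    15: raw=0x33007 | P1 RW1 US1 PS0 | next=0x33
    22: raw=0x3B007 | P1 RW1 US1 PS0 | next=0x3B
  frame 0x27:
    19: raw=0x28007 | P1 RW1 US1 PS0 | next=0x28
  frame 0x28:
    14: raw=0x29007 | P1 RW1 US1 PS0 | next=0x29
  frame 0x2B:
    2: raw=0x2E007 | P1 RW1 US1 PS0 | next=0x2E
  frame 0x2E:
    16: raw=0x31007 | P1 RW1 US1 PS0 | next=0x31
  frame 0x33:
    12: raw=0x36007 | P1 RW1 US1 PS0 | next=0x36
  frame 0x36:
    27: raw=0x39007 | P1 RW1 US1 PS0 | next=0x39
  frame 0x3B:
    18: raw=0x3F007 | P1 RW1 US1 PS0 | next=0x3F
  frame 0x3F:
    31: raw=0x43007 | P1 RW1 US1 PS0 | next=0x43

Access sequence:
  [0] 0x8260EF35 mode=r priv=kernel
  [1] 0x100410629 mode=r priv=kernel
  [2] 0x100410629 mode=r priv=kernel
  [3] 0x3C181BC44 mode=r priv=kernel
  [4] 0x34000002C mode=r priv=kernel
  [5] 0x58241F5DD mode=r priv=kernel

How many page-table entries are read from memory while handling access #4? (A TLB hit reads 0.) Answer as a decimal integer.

Walk each access:
#0 VA=0x8260EF35 (r,kernel):
  lvl0: tbl 0x23, slot 2 ⇒ 0x27007 (P1/RW1/US1/PS0)
  lvl1: tbl 0x27, slot 19 ⇒ 0x28007 (P1/RW1/US1/PS0)
  lvl2: tbl 0x28, slot 14 ⇒ 0x29007 (P1/RW1/US1/PS0)
  → PA=0x29F35  (3 entries read)
#1 VA=0x100410629 (r,kernel):
  lvl0: tbl 0x23, slot 4 ⇒ 0x2B007 (P1/RW1/US1/PS0)
  lvl1: tbl 0x2B, slot 2 ⇒ 0x2E007 (P1/RW1/US1/PS0)
  lvl2: tbl 0x2E, slot 16 ⇒ 0x31007 (P1/RW1/US1/PS0)
  → PA=0x31629  (3 entries read)
#2 VA=0x100410629 (r,kernel):
  TLB hit vpn=0x100410 → PA=0x31629
#3 VA=0x3C181BC44 (r,kernel):
  lvl0: tbl 0x23, slot 15 ⇒ 0x33007 (P1/RW1/US1/PS0)
  lvl1: tbl 0x33, slot 12 ⇒ 0x36007 (P1/RW1/US1/PS0)
  lvl2: tbl 0x36, slot 27 ⇒ 0x39007 (P1/RW1/US1/PS0)
  → PA=0x39C44  (3 entries read)
#4 VA=0x34000002C (r,kernel):
  lvl0: tbl 0x23, slot 13 ⇒ 0x6D002 (P0/RW1/US0/PS0)
  ✗ PAGE_NOT_PRESENT  [1 reads]
#5 VA=0x58241F5DD (r,kernel):
  lvl0: tbl 0x23, slot 22 ⇒ 0x3B007 (P1/RW1/US1/PS0)
  lvl1: tbl 0x3B, slot 18 ⇒ 0x3F007 (P1/RW1/US1/PS0)
  lvl2: tbl 0x3F, slot 31 ⇒ 0x43007 (P1/RW1/US1/PS0)
  → PA=0x435DD  (3 entries read)

Entries read for #4: 1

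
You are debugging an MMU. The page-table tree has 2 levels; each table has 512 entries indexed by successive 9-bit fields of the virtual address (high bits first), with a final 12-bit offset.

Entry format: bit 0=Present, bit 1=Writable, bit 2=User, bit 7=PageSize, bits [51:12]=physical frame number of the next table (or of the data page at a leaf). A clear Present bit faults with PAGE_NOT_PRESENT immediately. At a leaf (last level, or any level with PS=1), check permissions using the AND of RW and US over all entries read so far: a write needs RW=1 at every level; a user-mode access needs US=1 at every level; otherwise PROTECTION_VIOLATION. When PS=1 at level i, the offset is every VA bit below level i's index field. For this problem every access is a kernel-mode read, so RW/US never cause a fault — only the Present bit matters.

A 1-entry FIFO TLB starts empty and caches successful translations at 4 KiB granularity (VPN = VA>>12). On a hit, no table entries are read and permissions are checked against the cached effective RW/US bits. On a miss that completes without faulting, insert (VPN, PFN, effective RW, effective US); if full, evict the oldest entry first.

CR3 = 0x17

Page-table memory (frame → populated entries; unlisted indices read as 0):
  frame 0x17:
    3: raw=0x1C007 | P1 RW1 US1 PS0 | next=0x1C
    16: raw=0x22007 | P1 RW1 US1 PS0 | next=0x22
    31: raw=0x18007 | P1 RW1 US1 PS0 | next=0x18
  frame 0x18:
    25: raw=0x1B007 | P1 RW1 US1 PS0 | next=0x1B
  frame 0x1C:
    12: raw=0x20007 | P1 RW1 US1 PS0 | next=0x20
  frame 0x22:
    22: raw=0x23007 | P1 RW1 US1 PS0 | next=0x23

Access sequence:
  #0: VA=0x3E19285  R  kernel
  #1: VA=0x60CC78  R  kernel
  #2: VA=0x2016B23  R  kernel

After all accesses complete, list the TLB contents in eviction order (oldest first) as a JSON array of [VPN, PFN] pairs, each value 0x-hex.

Per-access translation:
#0 VA=0x3E19285 (r,kernel):
  [0] read 0x17 idx=31: raw=0x18007 flags P=1 W=1 U=1 S=0
  [1] read 0x18 idx=25: raw=0x1B007 flags P=1 W=1 U=1 S=0
  ✓ 0x1B285  — 2 lookups
#1 VA=0x60CC78 (r,kernel):
  [0] read 0x17 idx=3: raw=0x1C007 flags P=1 W=1 U=1 S=0
  [1] read 0x1C idx=12: raw=0x20007 flags P=1 W=1 U=1 S=0
  ✓ 0x20C78  — 2 lookups
#2 VA=0x2016B23 (r,kernel):
  [0] read 0x17 idx=16: raw=0x22007 flags P=1 W=1 U=1 S=0
  [1] read 0x22 idx=22: raw=0x23007 flags P=1 W=1 U=1 S=0
  ✓ 0x23B23  — 2 lookups

TLB: [["0x2016", "0x23"]]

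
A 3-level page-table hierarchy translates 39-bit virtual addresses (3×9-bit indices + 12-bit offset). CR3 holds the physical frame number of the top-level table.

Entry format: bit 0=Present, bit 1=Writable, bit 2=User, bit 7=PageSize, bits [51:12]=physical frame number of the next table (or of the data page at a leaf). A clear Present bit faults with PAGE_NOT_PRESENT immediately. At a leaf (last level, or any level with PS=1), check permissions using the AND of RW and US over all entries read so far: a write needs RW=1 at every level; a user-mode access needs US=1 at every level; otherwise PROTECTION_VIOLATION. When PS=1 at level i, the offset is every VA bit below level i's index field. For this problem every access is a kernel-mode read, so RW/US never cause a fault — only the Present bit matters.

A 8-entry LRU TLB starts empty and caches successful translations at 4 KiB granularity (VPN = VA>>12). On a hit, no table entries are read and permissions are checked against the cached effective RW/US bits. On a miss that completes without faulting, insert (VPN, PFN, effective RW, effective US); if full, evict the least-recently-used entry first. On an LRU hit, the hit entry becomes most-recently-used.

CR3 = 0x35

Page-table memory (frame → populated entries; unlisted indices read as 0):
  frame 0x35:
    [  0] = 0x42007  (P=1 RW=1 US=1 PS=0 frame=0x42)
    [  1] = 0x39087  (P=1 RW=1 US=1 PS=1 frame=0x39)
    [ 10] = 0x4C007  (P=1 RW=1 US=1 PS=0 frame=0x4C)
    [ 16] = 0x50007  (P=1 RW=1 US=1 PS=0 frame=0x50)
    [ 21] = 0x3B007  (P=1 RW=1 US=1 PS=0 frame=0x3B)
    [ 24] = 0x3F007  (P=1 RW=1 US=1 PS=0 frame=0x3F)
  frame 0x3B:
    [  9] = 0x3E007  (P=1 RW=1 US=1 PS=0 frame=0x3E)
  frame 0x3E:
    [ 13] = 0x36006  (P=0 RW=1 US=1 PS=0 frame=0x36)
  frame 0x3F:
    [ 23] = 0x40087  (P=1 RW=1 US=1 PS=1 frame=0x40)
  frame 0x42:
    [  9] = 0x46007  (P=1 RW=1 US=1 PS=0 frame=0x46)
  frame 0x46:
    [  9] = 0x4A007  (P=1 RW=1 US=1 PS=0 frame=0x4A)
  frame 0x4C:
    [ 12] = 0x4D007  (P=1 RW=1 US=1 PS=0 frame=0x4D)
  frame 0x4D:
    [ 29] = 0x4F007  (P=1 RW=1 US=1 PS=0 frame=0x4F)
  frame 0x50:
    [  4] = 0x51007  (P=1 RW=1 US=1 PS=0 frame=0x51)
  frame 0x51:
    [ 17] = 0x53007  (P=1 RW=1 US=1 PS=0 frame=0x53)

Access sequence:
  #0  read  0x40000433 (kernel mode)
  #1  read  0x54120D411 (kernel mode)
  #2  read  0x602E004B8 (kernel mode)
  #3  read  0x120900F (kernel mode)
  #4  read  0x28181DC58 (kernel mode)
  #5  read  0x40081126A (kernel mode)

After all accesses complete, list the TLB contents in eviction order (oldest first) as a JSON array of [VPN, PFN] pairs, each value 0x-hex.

Per-access translation:
#0 VA=0x40000433 (r,kernel):
  lvl0: tbl 0x35, slot 1 ⇒ 0x39087 (P1/RW1/US1/PS1)
  ✓ 0x39433 (huge @L0)  — 1 lookups
#1 VA=0x54120D411 (r,kernel):
  lvl0: tbl 0x35, slot 21 ⇒ 0x3B007 (P1/RW1/US1/PS0)
  lvl1: tbl 0x3B, slot 9 ⇒ 0x3E007 (P1/RW1/US1/PS0)
  lvl2: tbl 0x3E, slot 13 ⇒ 0x36006 (P0/RW1/US1/PS0)
  ✗ PAGE_NOT_PRESENT  [3 reads]
#2 VA=0x602E004B8 (r,kernel):
  lvl0: tbl 0x35, slot 24 ⇒ 0x3F007 (P1/RW1/US1/PS0)
  lvl1: tbl 0x3F, slot 23 ⇒ 0x40087 (P1/RW1/US1/PS1)
  ✓ 0x404B8 (huge @L1)  — 2 lookups
#3 VA=0x120900F (r,kernel):
  lvl0: tbl 0x35, slot 0 ⇒ 0x42007 (P1/RW1/US1/PS0)
  lvl1: tbl 0x42, slot 9 ⇒ 0x46007 (P1/RW1/US1/PS0)
  lvl2: tbl 0x46, slot 9 ⇒ 0x4A007 (P1/RW1/US1/PS0)
  ✓ 0x4A00F  — 3 lookups
#4 VA=0x28181DC58 (r,kernel):
  lvl0: tbl 0x35, slot 10 ⇒ 0x4C007 (P1/RW1/US1/PS0)
  lvl1: tbl 0x4C, slot 12 ⇒ 0x4D007 (P1/RW1/US1/PS0)
  lvl2: tbl 0x4D, slot 29 ⇒ 0x4F007 (P1/RW1/US1/PS0)
  ✓ 0x4FC58  — 3 lookups
#5 VA=0x40081126A (r,kernel):
  lvl0: tbl 0x35, slot 16 ⇒ 0x50007 (P1/RW1/US1/PS0)
  lvl1: tbl 0x50, slot 4 ⇒ 0x51007 (P1/RW1/US1/PS0)
  lvl2: tbl 0x51, slot 17 ⇒ 0x53007 (P1/RW1/US1/PS0)
  ✓ 0x5326A  — 3 lookups

TLB: [["0x40000", "0x39"], ["0x602E00", "0x40"], ["0x1209", "0x4A"], ["0x28181D", "0x4F"], ["0x400811", "0x53"]]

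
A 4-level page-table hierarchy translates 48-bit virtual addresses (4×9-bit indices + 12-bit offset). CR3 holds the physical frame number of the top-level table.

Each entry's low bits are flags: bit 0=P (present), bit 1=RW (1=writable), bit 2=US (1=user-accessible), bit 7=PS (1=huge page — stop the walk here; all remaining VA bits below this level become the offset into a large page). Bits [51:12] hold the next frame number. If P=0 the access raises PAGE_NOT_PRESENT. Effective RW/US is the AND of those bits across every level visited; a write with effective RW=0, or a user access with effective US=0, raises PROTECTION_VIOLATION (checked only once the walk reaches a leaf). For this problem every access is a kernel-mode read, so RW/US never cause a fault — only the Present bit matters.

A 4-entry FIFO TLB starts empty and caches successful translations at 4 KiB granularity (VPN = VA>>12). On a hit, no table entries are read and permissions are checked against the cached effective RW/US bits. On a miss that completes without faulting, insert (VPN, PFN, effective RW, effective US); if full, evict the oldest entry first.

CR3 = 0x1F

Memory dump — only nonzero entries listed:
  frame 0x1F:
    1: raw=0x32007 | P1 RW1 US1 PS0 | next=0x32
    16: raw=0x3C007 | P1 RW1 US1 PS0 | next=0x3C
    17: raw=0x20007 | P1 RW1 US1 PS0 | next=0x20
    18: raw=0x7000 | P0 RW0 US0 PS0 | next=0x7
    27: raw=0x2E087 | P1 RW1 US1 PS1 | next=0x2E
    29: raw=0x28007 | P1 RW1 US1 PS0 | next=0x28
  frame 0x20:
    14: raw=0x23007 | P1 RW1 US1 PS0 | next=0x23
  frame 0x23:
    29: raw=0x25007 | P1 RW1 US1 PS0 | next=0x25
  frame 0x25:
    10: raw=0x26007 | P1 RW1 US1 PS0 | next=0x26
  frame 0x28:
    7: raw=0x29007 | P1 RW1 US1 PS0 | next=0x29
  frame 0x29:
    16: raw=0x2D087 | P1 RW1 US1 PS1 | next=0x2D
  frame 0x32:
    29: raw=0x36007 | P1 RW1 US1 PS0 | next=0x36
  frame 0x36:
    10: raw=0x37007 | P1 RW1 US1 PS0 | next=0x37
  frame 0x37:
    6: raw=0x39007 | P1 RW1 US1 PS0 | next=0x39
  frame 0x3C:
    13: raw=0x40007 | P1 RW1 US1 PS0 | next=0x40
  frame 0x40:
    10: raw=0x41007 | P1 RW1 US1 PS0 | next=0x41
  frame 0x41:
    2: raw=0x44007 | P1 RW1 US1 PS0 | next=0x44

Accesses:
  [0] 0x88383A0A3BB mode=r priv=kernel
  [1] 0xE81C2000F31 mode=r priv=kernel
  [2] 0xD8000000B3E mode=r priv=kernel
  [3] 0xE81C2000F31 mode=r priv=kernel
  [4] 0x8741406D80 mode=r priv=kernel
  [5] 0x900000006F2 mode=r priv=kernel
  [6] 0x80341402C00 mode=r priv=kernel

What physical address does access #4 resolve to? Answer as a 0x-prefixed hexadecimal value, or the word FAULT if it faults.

Trace:
#0 VA=0x88383A0A3BB (r,kernel):
  L0: frame=0x1F idx=17 entry=0x20007 [P=1 RW=1 US=1 PS=0]
  L1: frame=0x20 idx=14 entry=0x23007 [P=1 RW=1 US=1 PS=0]
  L2: frame=0x23 idx=29 entry=0x25007 [P=1 RW=1 US=1 PS=0]
  L3: frame=0x25 idx=10 entry=0x26007 [P=1 RW=1 US=1 PS=0]
  → PA=0x263BB  (4 entries read)
#1 VA=0xE81C2000F31 (r,kernel):
  L0: frame=0x1F idx=29 entry=0x28007 [P=1 RW=1 US=1 PS=0]
  L1: frame=0x28 idx=7 entry=0x29007 [P=1 RW=1 US=1 PS=0]
  L2: frame=0x29 idx=16 entry=0x2D087 [P=1 RW=1 US=1 PS=1]
  → PA=0x2DF31 (huge @L2)  (3 entries read)
#2 VA=0xD8000000B3E (r,kernel):
  L0: frame=0x1F idx=27 entry=0x2E087 [P=1 RW=1 US=1 PS=1]
  → PA=0x2EB3E (huge @L0)  (1 entries read)
#3 VA=0xE81C2000F31 (r,kernel):
  TLB hit vpn=0xE81C2000 → PA=0x2DF31
#4 VA=0x8741406D80 (r,kernel):
  L0: frame=0x1F idx=1 entry=0x32007 [P=1 RW=1 US=1 PS=0]
  L1: frame=0x32 idx=29 entry=0x36007 [P=1 RW=1 US=1 PS=0]
  L2: frame=0x36 idx=10 entry=0x37007 [P=1 RW=1 US=1 PS=0]
  L3: frame=0x37 idx=6 entry=0x39007 [P=1 RW=1 US=1 PS=0]
  → PA=0x39D80  (4 entries read)
#5 VA=0x900000006F2 (r,kernel):
  L0: frame=0x1F idx=18 entry=0x7000 [P=0 RW=0 US=0 PS=0]
  ✗ PAGE_NOT_PRESENT  [1 reads]
#6 VA=0x80341402C00 (r,kernel):
  L0: frame=0x1F idx=16 entry=0x3C007 [P=1 RW=1 US=1 PS=0]
  L1: frame=0x3C idx=13 entry=0x40007 [P=1 RW=1 US=1 PS=0]
  L2: frame=0x40 idx=10 entry=0x41007 [P=1 RW=1 US=1 PS=0]
  L3: frame=0x41 idx=2 entry=0x44007 [P=1 RW=1 US=1 PS=0]
  → PA=0x44C00  (4 entries read)

Access #4 PA: 0x39D80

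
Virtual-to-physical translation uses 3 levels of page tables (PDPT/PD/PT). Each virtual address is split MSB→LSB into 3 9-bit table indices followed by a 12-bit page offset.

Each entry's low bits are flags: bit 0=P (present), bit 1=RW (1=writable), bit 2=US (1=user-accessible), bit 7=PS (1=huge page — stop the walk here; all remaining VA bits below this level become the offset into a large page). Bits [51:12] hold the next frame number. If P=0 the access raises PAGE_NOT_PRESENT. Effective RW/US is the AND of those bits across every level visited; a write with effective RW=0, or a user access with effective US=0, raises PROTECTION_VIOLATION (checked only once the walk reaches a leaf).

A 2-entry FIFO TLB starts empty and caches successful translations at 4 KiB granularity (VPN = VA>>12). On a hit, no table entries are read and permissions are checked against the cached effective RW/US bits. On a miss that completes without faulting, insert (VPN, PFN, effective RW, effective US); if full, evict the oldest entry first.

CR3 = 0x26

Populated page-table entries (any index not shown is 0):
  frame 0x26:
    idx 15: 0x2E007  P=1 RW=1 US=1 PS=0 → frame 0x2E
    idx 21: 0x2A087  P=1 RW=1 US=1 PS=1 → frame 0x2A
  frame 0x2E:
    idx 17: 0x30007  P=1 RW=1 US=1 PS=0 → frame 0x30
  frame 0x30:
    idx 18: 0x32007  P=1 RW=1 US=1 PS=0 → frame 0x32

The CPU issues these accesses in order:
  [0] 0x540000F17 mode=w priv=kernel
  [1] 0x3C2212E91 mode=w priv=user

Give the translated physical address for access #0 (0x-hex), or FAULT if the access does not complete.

Per-access translation:
#0 VA=0x540000F17 (w,kernel):
  lvl0: tbl 0x26, slot 21 ⇒ 0x2A087 (P1/RW1/US1/PS1)
  → PA=0x2AF17 (huge @L0)  (1 entries read)
#1 VA=0x3C2212E91 (w,user):
  lvl0: tbl 0x26, slot 15 ⇒ 0x2E007 (P1/RW1/US1/PS0)
  lvl1: tbl 0x2E, slot 17 ⇒ 0x30007 (P1/RW1/US1/PS0)
  lvl2: tbl 0x30, slot 18 ⇒ 0x32007 (P1/RW1/US1/PS0)
  → PA=0x32E91  (3 entries read)

Access #0 PA: 0x2AF17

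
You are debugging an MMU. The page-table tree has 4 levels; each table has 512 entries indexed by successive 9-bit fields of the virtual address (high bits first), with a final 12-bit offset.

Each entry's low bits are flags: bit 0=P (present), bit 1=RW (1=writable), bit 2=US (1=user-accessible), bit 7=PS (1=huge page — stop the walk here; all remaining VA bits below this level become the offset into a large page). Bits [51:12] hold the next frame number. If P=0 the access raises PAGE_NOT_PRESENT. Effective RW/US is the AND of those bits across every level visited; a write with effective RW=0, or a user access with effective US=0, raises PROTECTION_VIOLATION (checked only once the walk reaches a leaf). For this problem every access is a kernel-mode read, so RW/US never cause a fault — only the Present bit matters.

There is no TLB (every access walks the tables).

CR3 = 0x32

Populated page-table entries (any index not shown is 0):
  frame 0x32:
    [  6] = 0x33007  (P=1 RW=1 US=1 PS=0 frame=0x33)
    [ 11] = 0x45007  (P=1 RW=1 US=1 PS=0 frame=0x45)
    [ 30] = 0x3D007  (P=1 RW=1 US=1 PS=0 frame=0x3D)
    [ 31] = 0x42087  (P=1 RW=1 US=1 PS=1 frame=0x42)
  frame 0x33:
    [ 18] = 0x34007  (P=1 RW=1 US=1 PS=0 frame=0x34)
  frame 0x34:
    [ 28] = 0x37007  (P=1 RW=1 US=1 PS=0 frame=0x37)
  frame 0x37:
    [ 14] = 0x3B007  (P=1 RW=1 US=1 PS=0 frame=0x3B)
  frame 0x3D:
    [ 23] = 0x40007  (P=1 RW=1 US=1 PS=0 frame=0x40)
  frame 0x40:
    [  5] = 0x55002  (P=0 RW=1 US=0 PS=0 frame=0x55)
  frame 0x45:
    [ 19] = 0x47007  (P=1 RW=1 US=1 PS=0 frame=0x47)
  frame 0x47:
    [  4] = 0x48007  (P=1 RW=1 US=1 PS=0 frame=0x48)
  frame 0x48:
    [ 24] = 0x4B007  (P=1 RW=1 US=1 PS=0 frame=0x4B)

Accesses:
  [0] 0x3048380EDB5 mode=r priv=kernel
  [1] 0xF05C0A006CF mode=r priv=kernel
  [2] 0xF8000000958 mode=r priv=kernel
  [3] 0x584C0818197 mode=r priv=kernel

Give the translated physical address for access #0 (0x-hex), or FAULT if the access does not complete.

Walk each access:
#0 VA=0x3048380EDB5 (r,kernel):
  L0: frame=0x32 idx=6 entry=0x33007 [P=1 RW=1 US=1 PS=0]
  L1: frame=0x33 idx=18 entry=0x34007 [P=1 RW=1 US=1 PS=0]
  L2: frame=0x34 idx=28 entry=0x37007 [P=1 RW=1 US=1 PS=0]
  L3: frame=0x37 idx=14 entry=0x3B007 [P=1 RW=1 US=1 PS=0]
  → PA=0x3BDB5  (4 entries read)
#1 VA=0xF05C0A006CF (r,kernel):
  L0: frame=0x32 idx=30 entry=0x3D007 [P=1 RW=1 US=1 PS=0]
  L1: frame=0x3D idx=23 entry=0x40007 [P=1 RW=1 US=1 PS=0]
  L2: frame=0x40 idx=5 entry=0x55002 [P=0 RW=1 US=0 PS=0]
  ⇒ fault: PAGE_NOT_PRESENT  — 3 lookups
#2 VA=0xF8000000958 (r,kernel):
  L0: frame=0x32 idx=31 entry=0x42087 [P=1 RW=1 US=1 PS=1]
  → PA=0x42958 (huge @L0)  (1 entries read)
#3 VA=0x584C0818197 (r,kernel):
  L0: frame=0x32 idx=11 entry=0x45007 [P=1 RW=1 US=1 PS=0]
  L1: frame=0x45 idx=19 entry=0x47007 [P=1 RW=1 US=1 PS=0]
  L2: frame=0x47 idx=4 entry=0x48007 [P=1 RW=1 US=1 PS=0]
  L3: frame=0x48 idx=24 entry=0x4B007 [P=1 RW=1 US=1 PS=0]
  → PA=0x4B197  (4 entries read)

Access #0 PA: 0x3BDB5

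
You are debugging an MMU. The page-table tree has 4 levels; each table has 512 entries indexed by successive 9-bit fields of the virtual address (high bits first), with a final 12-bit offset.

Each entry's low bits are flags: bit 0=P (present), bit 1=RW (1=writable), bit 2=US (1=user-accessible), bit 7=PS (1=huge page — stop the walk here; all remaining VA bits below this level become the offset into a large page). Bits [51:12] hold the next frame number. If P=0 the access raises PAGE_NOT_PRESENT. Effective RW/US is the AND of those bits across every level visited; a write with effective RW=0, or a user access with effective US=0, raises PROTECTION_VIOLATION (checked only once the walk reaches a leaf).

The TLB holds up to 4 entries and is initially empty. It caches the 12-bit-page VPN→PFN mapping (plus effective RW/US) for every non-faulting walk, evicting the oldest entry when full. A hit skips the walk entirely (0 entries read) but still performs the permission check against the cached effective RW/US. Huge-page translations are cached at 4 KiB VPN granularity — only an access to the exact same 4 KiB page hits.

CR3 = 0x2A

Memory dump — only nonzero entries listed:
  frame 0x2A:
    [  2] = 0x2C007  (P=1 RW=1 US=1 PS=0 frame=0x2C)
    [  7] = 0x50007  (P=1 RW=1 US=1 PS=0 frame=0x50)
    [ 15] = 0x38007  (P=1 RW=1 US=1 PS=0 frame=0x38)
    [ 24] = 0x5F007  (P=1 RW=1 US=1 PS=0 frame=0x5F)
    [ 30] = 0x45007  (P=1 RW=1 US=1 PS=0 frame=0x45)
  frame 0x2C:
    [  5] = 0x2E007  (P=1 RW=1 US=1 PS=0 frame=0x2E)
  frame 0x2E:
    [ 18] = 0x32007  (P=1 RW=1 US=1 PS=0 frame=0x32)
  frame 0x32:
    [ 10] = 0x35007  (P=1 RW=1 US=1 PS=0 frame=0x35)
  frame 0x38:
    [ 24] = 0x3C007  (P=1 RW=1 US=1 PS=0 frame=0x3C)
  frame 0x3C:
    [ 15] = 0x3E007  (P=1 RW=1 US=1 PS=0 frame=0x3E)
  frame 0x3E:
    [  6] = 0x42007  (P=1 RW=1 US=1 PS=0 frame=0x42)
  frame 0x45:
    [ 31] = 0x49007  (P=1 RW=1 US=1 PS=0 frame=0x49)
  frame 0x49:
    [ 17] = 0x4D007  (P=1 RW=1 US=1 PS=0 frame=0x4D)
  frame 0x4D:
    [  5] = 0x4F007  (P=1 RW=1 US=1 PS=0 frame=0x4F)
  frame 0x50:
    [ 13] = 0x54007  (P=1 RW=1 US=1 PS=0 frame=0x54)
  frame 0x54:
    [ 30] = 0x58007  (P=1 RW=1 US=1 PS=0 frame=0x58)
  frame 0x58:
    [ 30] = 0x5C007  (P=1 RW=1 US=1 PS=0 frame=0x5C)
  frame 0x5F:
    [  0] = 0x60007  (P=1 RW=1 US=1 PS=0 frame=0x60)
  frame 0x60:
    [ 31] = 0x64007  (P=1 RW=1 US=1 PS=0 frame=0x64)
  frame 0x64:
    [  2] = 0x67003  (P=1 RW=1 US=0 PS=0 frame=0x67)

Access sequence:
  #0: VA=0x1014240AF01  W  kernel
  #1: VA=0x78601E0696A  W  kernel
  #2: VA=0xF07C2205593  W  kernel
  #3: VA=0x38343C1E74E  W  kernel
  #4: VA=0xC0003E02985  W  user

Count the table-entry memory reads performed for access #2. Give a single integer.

Per-access translation:
#0 VA=0x1014240AF01 (w,kernel):
  [0] read 0x2A idx=2: raw=0x2C007 flags P=1 W=1 U=1 S=0
  [1] read 0x2C idx=5: raw=0x2E007 flags P=1 W=1 U=1 S=0
  [2] read 0x2E idx=18: raw=0x32007 flags P=1 W=1 U=1 S=0
  [3] read 0x32 idx=10: raw=0x35007 flags P=1 W=1 U=1 S=0
  ⇒ phys 0x35F01  [4 reads]
#1 VA=0x78601E0696A (w,kernel):
  [0] read 0x2A idx=15: raw=0x38007 flags P=1 W=1 U=1 S=0
  [1] read 0x38 idx=24: raw=0x3C007 flags P=1 W=1 U=1 S=0
  [2] read 0x3C idx=15: raw=0x3E007 flags P=1 W=1 U=1 S=0
  [3] read 0x3E idx=6: raw=0x42007 flags P=1 W=1 U=1 S=0
  ⇒ phys 0x4296A  [4 reads]
#2 VA=0xF07C2205593 (w,kernel):
  [0] read 0x2A idx=30: raw=0x45007 flags P=1 W=1 U=1 S=0
  [1] read 0x45 idx=31: raw=0x49007 flags P=1 W=1 U=1 S=0
  [2] read 0x49 idx=17: raw=0x4D007 flags P=1 W=1 U=1 S=0
  [3] read 0x4D idx=5: raw=0x4F007 flags P=1 W=1 U=1 S=0
  ⇒ phys 0x4F593  [4 reads]
#3 VA=0x38343C1E74E (w,kernel):
  [0] read 0x2A idx=7: raw=0x50007 flags P=1 W=1 U=1 S=0
  [1] read 0x50 idx=13: raw=0x54007 flags P=1 W=1 U=1 S=0
  [2] read 0x54 idx=30: raw=0x58007 flags P=1 W=1 U=1 S=0
  [3] read 0x58 idx=30: raw=0x5C007 flags P=1 W=1 U=1 S=0
  ⇒ phys 0x5C74E  [4 reads]
#4 VA=0xC0003E02985 (w,user):
  [0] read 0x2A idx=24: raw=0x5F007 flags P=1 W=1 U=1 S=0
  [1] read 0x5F idx=0: raw=0x60007 flags P=1 W=1 U=1 S=0
  [2] read 0x60 idx=31: raw=0x64007 flags P=1 W=1 U=1 S=0
  [3] read 0x64 idx=2: raw=0x67003 flags P=1 W=1 U=0 S=0
  ✗ PROTECTION_VIOLATION  [4 reads]

Entries read for #2: 4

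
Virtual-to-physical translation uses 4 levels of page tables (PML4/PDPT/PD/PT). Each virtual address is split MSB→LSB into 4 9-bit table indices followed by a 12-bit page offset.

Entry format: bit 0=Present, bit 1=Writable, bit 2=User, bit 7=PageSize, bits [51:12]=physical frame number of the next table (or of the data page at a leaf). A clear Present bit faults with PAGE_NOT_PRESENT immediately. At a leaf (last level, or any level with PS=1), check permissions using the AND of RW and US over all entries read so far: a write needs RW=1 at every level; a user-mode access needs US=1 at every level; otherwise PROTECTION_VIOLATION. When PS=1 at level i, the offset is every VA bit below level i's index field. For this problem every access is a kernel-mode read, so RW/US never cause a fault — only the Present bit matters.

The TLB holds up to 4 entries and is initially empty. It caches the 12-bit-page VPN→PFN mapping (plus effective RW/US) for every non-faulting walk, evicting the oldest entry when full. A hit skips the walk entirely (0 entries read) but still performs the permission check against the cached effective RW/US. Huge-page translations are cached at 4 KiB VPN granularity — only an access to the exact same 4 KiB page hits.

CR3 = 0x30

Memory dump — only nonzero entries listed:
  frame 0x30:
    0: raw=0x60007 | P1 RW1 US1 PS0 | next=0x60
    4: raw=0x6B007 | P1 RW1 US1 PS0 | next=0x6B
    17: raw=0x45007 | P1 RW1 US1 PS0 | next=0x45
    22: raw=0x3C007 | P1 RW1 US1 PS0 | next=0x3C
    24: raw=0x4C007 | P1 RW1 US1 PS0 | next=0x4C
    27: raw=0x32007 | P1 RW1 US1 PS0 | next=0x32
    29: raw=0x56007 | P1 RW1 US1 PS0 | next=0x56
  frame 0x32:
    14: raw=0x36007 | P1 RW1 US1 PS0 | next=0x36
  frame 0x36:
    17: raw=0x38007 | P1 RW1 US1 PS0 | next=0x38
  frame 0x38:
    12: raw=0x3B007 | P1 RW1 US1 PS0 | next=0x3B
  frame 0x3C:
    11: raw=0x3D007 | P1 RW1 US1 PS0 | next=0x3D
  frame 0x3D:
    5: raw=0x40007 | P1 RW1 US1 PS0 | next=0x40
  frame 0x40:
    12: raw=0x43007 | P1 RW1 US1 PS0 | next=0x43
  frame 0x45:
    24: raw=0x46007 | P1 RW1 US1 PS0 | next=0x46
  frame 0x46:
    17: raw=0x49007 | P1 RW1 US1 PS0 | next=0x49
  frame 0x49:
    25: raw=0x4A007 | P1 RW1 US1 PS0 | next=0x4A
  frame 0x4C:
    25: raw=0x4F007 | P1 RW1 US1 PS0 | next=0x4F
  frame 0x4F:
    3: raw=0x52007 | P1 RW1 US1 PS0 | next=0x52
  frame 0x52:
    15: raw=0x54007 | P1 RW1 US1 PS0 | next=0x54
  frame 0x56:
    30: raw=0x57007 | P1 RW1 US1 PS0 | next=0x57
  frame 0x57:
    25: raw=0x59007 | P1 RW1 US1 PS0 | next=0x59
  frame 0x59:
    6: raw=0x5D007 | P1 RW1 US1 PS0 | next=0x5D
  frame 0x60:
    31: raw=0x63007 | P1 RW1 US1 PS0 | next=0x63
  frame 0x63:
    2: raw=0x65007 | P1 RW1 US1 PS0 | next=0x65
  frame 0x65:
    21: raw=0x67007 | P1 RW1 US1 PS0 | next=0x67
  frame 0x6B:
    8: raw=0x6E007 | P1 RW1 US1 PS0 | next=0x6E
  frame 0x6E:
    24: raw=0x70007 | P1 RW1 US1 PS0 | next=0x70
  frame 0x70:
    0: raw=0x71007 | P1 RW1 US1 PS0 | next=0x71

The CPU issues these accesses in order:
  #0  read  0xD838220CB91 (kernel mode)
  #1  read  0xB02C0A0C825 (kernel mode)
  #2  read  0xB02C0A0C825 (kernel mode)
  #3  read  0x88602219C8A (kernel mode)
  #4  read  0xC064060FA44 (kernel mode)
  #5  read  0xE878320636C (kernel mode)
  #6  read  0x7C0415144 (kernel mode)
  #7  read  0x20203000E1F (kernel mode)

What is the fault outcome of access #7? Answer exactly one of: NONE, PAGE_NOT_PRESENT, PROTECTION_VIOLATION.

Walk each access:
#0 VA=0xD838220CB91 (r,kernel):
  [0] read 0x30 idx=27: raw=0x32007 flags P=1 W=1 U=1 S=0
  [1] read 0x32 idx=14: raw=0x36007 flags P=1 W=1 U=1 S=0
  [2] read 0x36 idx=17: raw=0x38007 flags P=1 W=1 U=1 S=0
  [3] read 0x38 idx=12: raw=0x3B007 flags P=1 W=1 U=1 S=0
  ✓ 0x3BB91  — 4 lookups
#1 VA=0xB02C0A0C825 (r,kernel):
  [0] read 0x30 idx=22: raw=0x3C007 flags P=1 W=1 U=1 S=0
  [1] read 0x3C idx=11: raw=0x3D007 flags P=1 W=1 U=1 S=0
  [2] read 0x3D idx=5: raw=0x40007 flags P=1 W=1 U=1 S=0
  [3] read 0x40 idx=12: raw=0x43007 flags P=1 W=1 U=1 S=0
  ✓ 0x43825  — 4 lookups
#2 VA=0xB02C0A0C825 (r,kernel):
  TLB hit vpn=0xB02C0A0C → PA=0x43825
#3 VA=0x88602219C8A (r,kernel):
  [0] read 0x30 idx=17: raw=0x45007 flags P=1 W=1 U=1 S=0
  [1] read 0x45 idx=24: raw=0x46007 flags P=1 W=1 U=1 S=0
  [2] read 0x46 idx=17: raw=0x49007 flags P=1 W=1 U=1 S=0
  [3] read 0x49 idx=25: raw=0x4A007 flags P=1 W=1 U=1 S=0
  ✓ 0x4AC8A  — 4 lookups
#4 VA=0xC064060FA44 (r,kernel):
  [0] read 0x30 idx=24: raw=0x4C007 flags P=1 W=1 U=1 S=0
  [1] read 0x4C idx=25: raw=0x4F007 flags P=1 W=1 U=1 S=0
  [2] read 0x4F idx=3: raw=0x52007 flags P=1 W=1 U=1 S=0
  [3] read 0x52 idx=15: raw=0x54007 flags P=1 W=1 U=1 S=0
  ✓ 0x54A44  — 4 lookups
#5 VA=0xE878320636C (r,kernel):
  [0] read 0x30 idx=29: raw=0x56007 flags P=1 W=1 U=1 S=0
  [1] read 0x56 idx=30: raw=0x57007 flags P=1 W=1 U=1 S=0
  [2] read 0x57 idx=25: raw=0x59007 flags P=1 W=1 U=1 S=0
  [3] read 0x59 idx=6: raw=0x5D007 flags P=1 W=1 U=1 S=0
  ✓ 0x5D36C  — 4 lookups
#6 VA=0x7C0415144 (r,kernel):
  [0] read 0x30 idx=0: raw=0x60007 flags P=1 W=1 U=1 S=0
  [1] read 0x60 idx=31: raw=0x63007 flags P=1 W=1 U=1 S=0
  [2] read 0x63 idx=2: raw=0x65007 flags P=1 W=1 U=1 S=0
  [3] read 0x65 idx=21: raw=0x67007 flags P=1 W=1 U=1 S=0
  ✓ 0x67144  — 4 lookups
#7 VA=0x20203000E1F (r,kernel):
  [0] read 0x30 idx=4: raw=0x6B007 flags P=1 W=1 U=1 S=0
  [1] read 0x6B idx=8: raw=0x6E007 flags P=1 W=1 U=1 S=0
  [2] read 0x6E idx=24: raw=0x70007 flags P=1 W=1 U=1 S=0
  [3] read 0x70 idx=0: raw=0x71007 flags P=1 W=1 U=1 S=0
  ✓ 0x71E1F  — 4 lookups

Access #7 fault: NONE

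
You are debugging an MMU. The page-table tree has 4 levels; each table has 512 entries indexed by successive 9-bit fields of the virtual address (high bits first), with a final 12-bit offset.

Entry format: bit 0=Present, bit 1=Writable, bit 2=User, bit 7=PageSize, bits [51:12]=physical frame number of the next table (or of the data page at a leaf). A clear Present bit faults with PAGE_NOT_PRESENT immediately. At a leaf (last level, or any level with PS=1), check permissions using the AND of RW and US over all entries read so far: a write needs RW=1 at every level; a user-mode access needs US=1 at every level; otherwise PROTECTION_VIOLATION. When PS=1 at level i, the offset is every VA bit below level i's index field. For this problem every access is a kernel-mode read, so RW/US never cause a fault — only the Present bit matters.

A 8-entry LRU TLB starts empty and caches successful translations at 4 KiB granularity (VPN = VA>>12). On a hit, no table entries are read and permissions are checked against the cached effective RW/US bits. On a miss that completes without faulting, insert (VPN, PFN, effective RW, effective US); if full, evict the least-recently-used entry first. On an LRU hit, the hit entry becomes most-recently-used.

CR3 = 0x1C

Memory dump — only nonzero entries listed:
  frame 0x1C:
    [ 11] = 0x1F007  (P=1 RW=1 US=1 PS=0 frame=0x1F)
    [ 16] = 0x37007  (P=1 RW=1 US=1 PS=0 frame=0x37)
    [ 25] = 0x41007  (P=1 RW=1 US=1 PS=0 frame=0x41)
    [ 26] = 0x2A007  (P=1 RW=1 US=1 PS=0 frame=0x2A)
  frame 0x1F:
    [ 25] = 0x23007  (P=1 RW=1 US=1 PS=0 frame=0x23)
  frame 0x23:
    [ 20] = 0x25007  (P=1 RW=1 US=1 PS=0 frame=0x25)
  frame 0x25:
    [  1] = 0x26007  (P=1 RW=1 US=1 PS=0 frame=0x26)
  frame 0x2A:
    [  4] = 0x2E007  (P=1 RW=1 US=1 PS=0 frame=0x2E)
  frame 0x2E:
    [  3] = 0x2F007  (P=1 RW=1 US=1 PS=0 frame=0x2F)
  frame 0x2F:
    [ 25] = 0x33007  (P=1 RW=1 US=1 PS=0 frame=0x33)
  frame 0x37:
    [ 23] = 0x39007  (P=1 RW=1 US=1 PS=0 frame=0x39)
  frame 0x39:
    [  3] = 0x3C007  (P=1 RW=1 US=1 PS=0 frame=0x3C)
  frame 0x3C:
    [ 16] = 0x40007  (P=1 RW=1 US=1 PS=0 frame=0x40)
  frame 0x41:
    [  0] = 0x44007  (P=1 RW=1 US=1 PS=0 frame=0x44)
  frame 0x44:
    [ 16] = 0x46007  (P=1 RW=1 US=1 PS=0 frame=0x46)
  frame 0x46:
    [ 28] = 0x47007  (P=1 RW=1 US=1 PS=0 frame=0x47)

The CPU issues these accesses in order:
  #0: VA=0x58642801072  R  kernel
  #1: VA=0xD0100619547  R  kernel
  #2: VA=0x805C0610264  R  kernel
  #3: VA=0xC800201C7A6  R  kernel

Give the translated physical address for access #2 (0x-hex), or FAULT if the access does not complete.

Trace:
#0 VA=0x58642801072 (r,kernel):
  L0: frame=0x1C idx=11 entry=0x1F007 [P=1 RW=1 US=1 PS=0]
  L1: frame=0x1F idx=25 entry=0x23007 [P=1 RW=1 US=1 PS=0]
  L2: frame=0x23 idx=20 entry=0x25007 [P=1 RW=1 US=1 PS=0]
  L3: frame=0x25 idx=1 entry=0x26007 [P=1 RW=1 US=1 PS=0]
  ✓ 0x26072  — 4 lookups
#1 VA=0xD0100619547 (r,kernel):
  L0: frame=0x1C idx=26 entry=0x2A007 [P=1 RW=1 US=1 PS=0]
  L1: frame=0x2A idx=4 entry=0x2E007 [P=1 RW=1 US=1 PS=0]
  L2: frame=0x2E idx=3 entry=0x2F007 [P=1 RW=1 US=1 PS=0]
  L3: frame=0x2F idx=25 entry=0x33007 [P=1 RW=1 US=1 PS=0]
  ✓ 0x33547  — 4 lookups
#2 VA=0x805C0610264 (r,kernel):
  L0: frame=0x1C idx=16 entry=0x37007 [P=1 RW=1 US=1 PS=0]
  L1: frame=0x37 idx=23 entry=0x39007 [P=1 RW=1 US=1 PS=0]
  L2: frame=0x39 idx=3 entry=0x3C007 [P=1 RW=1 US=1 PS=0]
  L3: frame=0x3C idx=16 entry=0x40007 [P=1 RW=1 US=1 PS=0]
  ✓ 0x40264  — 4 lookups
#3 VA=0xC800201C7A6 (r,kernel):
  L0: frame=0x1C idx=25 entry=0x41007 [P=1 RW=1 US=1 PS=0]
  L1: frame=0x41 idx=0 entry=0x44007 [P=1 RW=1 US=1 PS=0]
  L2: frame=0x44 idx=16 entry=0x46007 [P=1 RW=1 US=1 PS=0]
  L3: frame=0x46 idx=28 entry=0x47007 [P=1 RW=1 US=1 PS=0]
  ✓ 0x477A6  — 4 lookups

Access #2 PA: 0x40264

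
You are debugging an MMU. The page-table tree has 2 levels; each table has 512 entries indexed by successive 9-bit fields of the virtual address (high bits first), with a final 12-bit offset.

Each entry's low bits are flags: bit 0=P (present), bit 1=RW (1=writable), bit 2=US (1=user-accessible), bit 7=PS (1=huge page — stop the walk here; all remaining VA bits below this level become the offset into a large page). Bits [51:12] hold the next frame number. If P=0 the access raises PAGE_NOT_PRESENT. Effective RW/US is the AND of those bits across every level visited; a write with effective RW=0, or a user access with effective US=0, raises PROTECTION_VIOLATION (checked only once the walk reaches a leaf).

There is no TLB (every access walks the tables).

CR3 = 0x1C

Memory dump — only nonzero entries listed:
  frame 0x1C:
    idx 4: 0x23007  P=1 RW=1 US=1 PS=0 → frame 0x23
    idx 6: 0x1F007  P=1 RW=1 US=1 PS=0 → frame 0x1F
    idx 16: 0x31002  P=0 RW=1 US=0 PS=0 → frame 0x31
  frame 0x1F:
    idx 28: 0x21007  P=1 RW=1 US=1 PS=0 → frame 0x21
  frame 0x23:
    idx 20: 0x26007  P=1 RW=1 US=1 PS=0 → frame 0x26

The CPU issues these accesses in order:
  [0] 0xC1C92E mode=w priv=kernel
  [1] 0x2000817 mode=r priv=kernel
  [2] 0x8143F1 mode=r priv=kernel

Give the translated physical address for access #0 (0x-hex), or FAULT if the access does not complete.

Trace:
#0 VA=0xC1C92E (w,kernel):
  lvl0: tbl 0x1C, slot 6 ⇒ 0x1F007 (P1/RW1/US1/PS0)
  lvl1: tbl 0x1F, slot 28 ⇒ 0x21007 (P1/RW1/US1/PS0)
  → PA=0x2192E  (2 entries read)
#1 VA=0x2000817 (r,kernel):
  lvl0: tbl 0x1C, slot 16 ⇒ 0x31002 (P0/RW1/US0/PS0)
  ⇒ fault: PAGE_NOT_PRESENT  — 1 lookups
#2 VA=0x8143F1 (r,kernel):
  lvl0: tbl 0x1C, slot 4 ⇒ 0x23007 (P1/RW1/US1/PS0)
  lvl1: tbl 0x23, slot 20 ⇒ 0x26007 (P1/RW1/US1/PS0)
  → PA=0x263F1  (2 entries read)

Access #0 PA: 0x2192E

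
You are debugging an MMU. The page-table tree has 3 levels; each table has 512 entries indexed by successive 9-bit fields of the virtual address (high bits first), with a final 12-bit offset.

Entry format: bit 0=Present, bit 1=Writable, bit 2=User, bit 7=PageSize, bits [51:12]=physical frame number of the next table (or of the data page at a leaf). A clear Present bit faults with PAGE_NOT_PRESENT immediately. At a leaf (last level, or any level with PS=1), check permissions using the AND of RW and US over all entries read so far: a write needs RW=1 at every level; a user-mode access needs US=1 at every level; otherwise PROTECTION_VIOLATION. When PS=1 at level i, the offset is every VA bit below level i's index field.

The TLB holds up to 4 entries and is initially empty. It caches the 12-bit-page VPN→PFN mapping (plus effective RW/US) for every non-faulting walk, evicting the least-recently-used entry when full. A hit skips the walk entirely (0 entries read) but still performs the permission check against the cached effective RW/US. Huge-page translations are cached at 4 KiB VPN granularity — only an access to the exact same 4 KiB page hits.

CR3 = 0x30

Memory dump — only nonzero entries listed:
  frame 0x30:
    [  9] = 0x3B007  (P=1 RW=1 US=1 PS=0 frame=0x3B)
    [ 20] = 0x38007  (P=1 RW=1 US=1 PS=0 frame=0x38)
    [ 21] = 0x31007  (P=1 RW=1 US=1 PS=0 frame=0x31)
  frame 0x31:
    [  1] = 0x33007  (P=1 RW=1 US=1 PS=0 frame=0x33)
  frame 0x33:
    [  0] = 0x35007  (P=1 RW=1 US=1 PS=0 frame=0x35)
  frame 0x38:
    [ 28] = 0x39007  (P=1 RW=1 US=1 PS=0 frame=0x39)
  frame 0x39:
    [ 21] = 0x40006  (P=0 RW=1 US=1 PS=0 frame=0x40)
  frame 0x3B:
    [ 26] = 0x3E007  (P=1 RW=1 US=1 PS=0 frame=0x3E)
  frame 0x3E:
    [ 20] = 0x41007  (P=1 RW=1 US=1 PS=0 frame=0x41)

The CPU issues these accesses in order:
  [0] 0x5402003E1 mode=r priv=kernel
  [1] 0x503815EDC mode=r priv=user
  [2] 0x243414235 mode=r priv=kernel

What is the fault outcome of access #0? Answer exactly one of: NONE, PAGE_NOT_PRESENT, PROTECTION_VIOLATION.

Per-access translation:
#0 VA=0x5402003E1 (r,kernel):
  [0] read 0x30 idx=21: raw=0x31007 flags P=1 W=1 U=1 S=0
  [1] read 0x31 idx=1: raw=0x33007 flags P=1 W=1 U=1 S=0
  [2] read 0x33 idx=0: raw=0x35007 flags P=1 W=1 U=1 S=0
  → PA=0x353E1  (3 entries read)
#1 VA=0x503815EDC (r,user):
  [0] read 0x30 idx=20: raw=0x38007 flags P=1 W=1 U=1 S=0
  [1] read 0x38 idx=28: raw=0x39007 flags P=1 W=1 U=1 S=0
  [2] read 0x39 idx=21: raw=0x40006 flags P=0 W=1 U=1 S=0
  ⇒ fault: PAGE_NOT_PRESENT  — 3 lookups
#2 VA=0x243414235 (r,kernel):
  [0] read 0x30 idx=9: raw=0x3B007 flags P=1 W=1 U=1 S=0
  [1] read 0x3B idx=26: raw=0x3E007 flags P=1 W=1 U=1 S=0
  [2] read 0x3E idx=20: raw=0x41007 flags P=1 W=1 U=1 S=0
  → PA=0x41235  (3 entries read)

Access #0 fault: NONE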